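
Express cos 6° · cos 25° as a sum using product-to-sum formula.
cos 6° cos 25° = (1/2)[cos(6°-25°) + cos(6°+25°)]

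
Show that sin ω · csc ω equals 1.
LHS = sin ω · (1/sin ω) = 1 = RHS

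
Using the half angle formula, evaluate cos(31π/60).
cos(31π/60) = -√((1 + cos 31π/30)/2) = -0.05234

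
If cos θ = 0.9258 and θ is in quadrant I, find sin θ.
sin θ = 0.378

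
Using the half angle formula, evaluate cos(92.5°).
cos(92.5°) = -√((1 + cos 185°)/2) = -0.04362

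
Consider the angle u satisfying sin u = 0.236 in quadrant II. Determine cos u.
cos u = ±√(1 - sin²u) = -0.9718 (negative in QII)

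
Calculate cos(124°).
cos(124°) = -0.5592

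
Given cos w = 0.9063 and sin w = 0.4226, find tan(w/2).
tan(w/2) = sin w / (1 + cos w) = 0.2217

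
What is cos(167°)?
cos(167°) = -0.9744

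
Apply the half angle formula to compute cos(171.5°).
cos(171.5°) = -√((1 + cos 343°)/2) = -0.989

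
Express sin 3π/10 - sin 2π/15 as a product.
sin 3π/10 - sin 2π/15 = 2 cos(13π/60) sin(π/12)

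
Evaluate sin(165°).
sin(165°) = (√6-√2)/4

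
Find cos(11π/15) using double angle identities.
cos(11π/15) = 1 - 2sin²11π/30 = -0.6691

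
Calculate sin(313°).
sin(313°) = -0.7314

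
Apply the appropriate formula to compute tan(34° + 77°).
tan(34° + 77°) = (tan 34° + tan 77°)/(1 - tan 34° tan 77°) = -2.605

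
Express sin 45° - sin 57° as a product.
sin 45° - sin 57° = 2 cos(51°) sin(-6°)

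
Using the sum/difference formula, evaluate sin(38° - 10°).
sin(38° - 10°) = sin 38° cos 10° - cos 38° sin 10° = 0.4695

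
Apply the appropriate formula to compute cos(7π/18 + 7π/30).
cos(7π/18 + 7π/30) = cos 7π/18 cos 7π/30 - sin 7π/18 sin 7π/30 = -0.3746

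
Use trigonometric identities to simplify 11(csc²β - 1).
11(csc²β - 1) = 11(cot²β) (using Pythagorean identity)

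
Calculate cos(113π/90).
cos(113π/90) = -0.6947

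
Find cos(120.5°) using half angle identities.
cos(120.5°) = -√((1 + cos 241°)/2) = -0.5075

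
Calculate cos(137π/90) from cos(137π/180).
cos(137π/90) = cos²137π/180 - sin²137π/180 = 0.06976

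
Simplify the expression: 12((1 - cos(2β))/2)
12((1 - cos(2β))/2) = 12(sin²β) (using Power reduction)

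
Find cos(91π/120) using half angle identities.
cos(91π/120) = -√((1 + cos 91π/60)/2) = -0.7254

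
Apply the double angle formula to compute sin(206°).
sin(206°) = 2 sin 103° cos 103° = -0.4384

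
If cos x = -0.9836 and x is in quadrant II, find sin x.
sin x = 0.1804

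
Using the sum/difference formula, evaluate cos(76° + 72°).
cos(76° + 72°) = cos 76° cos 72° - sin 76° sin 72° = -0.848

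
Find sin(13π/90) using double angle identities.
sin(13π/90) = 2 sin 13π/180 cos 13π/180 = 0.4384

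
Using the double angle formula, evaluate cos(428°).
cos(428°) = cos²214° - sin²214° = 0.3746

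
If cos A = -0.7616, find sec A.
sec A = 1/cos A = -1.313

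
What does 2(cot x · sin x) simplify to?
2(cot x · sin x) = 2(cos x) (using Quotient identity)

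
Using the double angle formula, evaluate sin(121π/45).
sin(121π/45) = 2 sin 121π/90 cos 121π/90 = 0.829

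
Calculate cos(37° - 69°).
cos(37° - 69°) = cos 37° cos 69° + sin 37° sin 69° = 0.848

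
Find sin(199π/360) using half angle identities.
sin(199π/360) = √((1 - cos 199π/180)/2) = 0.9863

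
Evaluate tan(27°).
tan(27°) = 0.5095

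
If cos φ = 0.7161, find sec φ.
sec φ = 1/cos φ = 1.396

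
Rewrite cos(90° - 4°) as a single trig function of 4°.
cos(90° - 4°) = sin(4°)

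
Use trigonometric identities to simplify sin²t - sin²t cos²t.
sin²t - sin²t cos²t = sin⁴t (using Factoring)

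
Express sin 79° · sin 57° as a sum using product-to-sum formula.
sin 79° sin 57° = (1/2)[cos(79°-57°) - cos(79°+57°)]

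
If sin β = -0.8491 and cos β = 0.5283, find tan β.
tan β = sin β / cos β = -1.607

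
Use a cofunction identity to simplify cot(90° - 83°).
cot(90° - 83°) = tan(83°)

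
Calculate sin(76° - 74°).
sin(76° - 74°) = sin 76° cos 74° - cos 76° sin 74° = 0.0349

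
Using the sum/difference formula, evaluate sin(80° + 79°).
sin(80° + 79°) = sin 80° cos 79° + cos 80° sin 79° = 0.3584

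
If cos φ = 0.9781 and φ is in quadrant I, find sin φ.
sin φ = 0.2081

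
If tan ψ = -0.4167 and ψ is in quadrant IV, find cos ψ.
cos ψ = 0.9231 (using tan²ψ + 1 = sec²ψ)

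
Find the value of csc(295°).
csc(295°) = -1.103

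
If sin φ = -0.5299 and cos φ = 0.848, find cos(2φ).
cos(2φ) = cos²φ - sin²φ = 0.4383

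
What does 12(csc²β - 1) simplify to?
12(csc²β - 1) = 12(cot²β) (using Pythagorean identity)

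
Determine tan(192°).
tan(192°) = 0.2126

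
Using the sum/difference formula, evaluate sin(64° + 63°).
sin(64° + 63°) = sin 64° cos 63° + cos 64° sin 63° = 0.7986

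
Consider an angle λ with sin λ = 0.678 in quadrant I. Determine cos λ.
cos λ = √(1 - sin²λ) = 0.7351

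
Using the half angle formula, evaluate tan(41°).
tan(41°) = sin 82° / (1 + cos 82°) = 0.8693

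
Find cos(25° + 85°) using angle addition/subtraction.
cos(25° + 85°) = cos 25° cos 85° - sin 25° sin 85° = -0.342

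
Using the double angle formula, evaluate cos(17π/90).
cos(17π/90) = 1 - 2sin²17π/180 = 0.829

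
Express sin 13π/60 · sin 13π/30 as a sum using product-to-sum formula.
sin 13π/60 sin 13π/30 = (1/2)[cos(13π/60-13π/30) - cos(13π/60+13π/30)]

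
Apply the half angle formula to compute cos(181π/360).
cos(181π/360) = -√((1 + cos 181π/180)/2) = -0.008727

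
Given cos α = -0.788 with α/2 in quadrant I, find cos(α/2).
cos(α/2) = ±√((1 + cos α)/2); positive since α/2 ∈ QI, so cos(α/2) = 0.3256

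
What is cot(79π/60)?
cot(79π/60) = 0.6494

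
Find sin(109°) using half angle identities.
sin(109°) = √((1 - cos 218°)/2) = 0.9455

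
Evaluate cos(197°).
cos(197°) = -0.9563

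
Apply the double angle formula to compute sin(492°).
sin(492°) = 2 sin 246° cos 246° = 0.7431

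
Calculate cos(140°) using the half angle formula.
cos(140°) = -√((1 + cos 280°)/2) = -0.766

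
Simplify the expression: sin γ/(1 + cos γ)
sin γ/(1 + cos γ) = tan(γ/2) (using Half angle)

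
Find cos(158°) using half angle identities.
cos(158°) = -√((1 + cos 316°)/2) = -0.9272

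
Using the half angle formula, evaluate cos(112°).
cos(112°) = -√((1 + cos 224°)/2) = -0.3746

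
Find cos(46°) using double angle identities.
cos(46°) = cos²23° - sin²23° = 0.6947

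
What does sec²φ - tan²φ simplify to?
sec²φ - tan²φ = 1 (using Pythagorean identity)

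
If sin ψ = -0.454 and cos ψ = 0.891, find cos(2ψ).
cos(2ψ) = cos²ψ - sin²ψ = 0.5878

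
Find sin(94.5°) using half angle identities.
sin(94.5°) = √((1 - cos 189°)/2) = 0.9969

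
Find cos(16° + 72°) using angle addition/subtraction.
cos(16° + 72°) = cos 16° cos 72° - sin 16° sin 72° = 0.0349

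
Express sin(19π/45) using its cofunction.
sin(19π/45) = cos(π/2 - 19π/45) = cos(7π/90)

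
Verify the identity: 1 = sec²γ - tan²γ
RHS = 1/cos²γ - sin²γ/cos²γ = (1 - sin²γ)/cos²γ = cos²γ/cos²γ = 1 = LHS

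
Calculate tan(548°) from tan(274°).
tan(548°) = 2 tan 274° / (1 - tan²274°) = 0.1405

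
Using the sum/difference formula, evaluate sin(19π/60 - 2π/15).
sin(19π/60 - 2π/15) = sin 19π/60 cos 2π/15 - cos 19π/60 sin 2π/15 = 0.5446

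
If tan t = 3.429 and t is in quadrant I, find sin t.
sin t = 0.96 (using tan²t + 1 = sec²t)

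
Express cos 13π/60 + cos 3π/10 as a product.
cos 13π/60 + cos 3π/10 = 2 cos(31π/120) cos(-π/24)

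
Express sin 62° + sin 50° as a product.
sin 62° + sin 50° = 2 sin(56°) cos(6°)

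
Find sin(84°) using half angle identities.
sin(84°) = √((1 - cos 168°)/2) = 0.9945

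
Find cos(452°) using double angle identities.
cos(452°) = cos²226° - sin²226° = -0.0349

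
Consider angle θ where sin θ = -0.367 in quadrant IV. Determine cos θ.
cos θ = √(1 - sin²θ) = 0.9302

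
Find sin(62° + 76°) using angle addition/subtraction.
sin(62° + 76°) = sin 62° cos 76° + cos 62° sin 76° = 0.6691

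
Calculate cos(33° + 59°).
cos(33° + 59°) = cos 33° cos 59° - sin 33° sin 59° = -0.0349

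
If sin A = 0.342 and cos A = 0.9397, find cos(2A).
cos(2A) = cos²A - sin²A = 0.7661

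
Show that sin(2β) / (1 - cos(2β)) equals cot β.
LHS = 2 sin β cos β / (2sin²β) = cos β/sin β = cot β = RHS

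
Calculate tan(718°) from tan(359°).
tan(718°) = 2 tan 359° / (1 - tan²359°) = -0.03492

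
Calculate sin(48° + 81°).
sin(48° + 81°) = sin 48° cos 81° + cos 48° sin 81° = 0.7771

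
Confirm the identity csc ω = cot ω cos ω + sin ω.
RHS = cos²ω/sin ω + sin ω = (cos²ω + sin²ω)/sin ω = 1/sin ω = csc ω = LHS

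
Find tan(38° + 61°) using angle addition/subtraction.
tan(38° + 61°) = (tan 38° + tan 61°)/(1 - tan 38° tan 61°) = -6.314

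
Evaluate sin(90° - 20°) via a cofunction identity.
sin(90° - 20°) = cos(20°) = 0.9397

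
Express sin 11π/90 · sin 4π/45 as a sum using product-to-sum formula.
sin 11π/90 sin 4π/45 = (1/2)[cos(11π/90-4π/45) - cos(11π/90+4π/45)]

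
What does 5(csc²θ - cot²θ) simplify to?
5(csc²θ - cot²θ) = 5 (using Pythagorean identity)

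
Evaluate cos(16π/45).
cos(16π/45) = 0.4384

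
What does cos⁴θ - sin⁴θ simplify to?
cos⁴θ - sin⁴θ = cos(2θ) (using Factoring + double angle)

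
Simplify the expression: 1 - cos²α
1 - cos²α = sin²α (using Pythagorean identity)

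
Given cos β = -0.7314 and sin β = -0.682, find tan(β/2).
tan(β/2) = sin β / (1 + cos β) = -2.539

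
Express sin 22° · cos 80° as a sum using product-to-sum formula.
sin 22° cos 80° = (1/2)[sin(22°+80°) + sin(22°-80°)]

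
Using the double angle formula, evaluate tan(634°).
tan(634°) = 2 tan 317° / (1 - tan²317°) = -14.3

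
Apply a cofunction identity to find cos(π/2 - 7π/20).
cos(π/2 - 7π/20) = sin(7π/20) = 0.891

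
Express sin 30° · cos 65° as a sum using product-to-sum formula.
sin 30° cos 65° = (1/2)[sin(30°+65°) + sin(30°-65°)]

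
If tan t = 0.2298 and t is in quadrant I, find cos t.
cos t = 0.9746 (using tan²t + 1 = sec²t)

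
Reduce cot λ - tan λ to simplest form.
cot λ - tan λ = 2 cot(2λ) (using Double angle)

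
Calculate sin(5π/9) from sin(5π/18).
sin(5π/9) = 2 sin 5π/18 cos 5π/18 = 0.9848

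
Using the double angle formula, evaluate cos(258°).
cos(258°) = cos²129° - sin²129° = -0.2079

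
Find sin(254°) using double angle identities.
sin(254°) = 2 sin 127° cos 127° = -0.9613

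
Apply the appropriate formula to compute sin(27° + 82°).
sin(27° + 82°) = sin 27° cos 82° + cos 27° sin 82° = 0.9455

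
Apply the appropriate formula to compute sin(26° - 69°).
sin(26° - 69°) = sin 26° cos 69° - cos 26° sin 69° = -0.682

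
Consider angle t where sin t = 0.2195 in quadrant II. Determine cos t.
cos t = ±√(1 - sin²t) = -0.9756 (negative in QII)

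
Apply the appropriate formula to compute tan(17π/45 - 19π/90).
tan(17π/45 - 19π/90) = (tan 17π/45 - tan 19π/90)/(1 + tan 17π/45 tan 19π/90) = √3/3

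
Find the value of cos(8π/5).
cos(8π/5) = 0.309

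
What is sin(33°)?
sin(33°) = 0.5446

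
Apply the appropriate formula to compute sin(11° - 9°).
sin(11° - 9°) = sin 11° cos 9° - cos 11° sin 9° = 0.0349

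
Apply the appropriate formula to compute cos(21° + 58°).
cos(21° + 58°) = cos 21° cos 58° - sin 21° sin 58° = 0.1908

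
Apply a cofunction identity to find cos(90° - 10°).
cos(90° - 10°) = sin(10°) = 0.1736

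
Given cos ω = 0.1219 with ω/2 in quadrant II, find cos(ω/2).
cos(ω/2) = ±√((1 + cos ω)/2); negative since ω/2 ∈ QII, so cos(ω/2) = -0.749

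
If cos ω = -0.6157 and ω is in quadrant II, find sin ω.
sin ω = 0.788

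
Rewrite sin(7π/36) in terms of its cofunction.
sin(7π/36) = cos(π/2 - 7π/36) = cos(11π/36)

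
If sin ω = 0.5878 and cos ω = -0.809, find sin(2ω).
sin(2ω) = 2 sin ω cos ω = -0.9511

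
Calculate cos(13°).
cos(13°) = 0.9744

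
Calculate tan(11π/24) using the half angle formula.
tan(11π/24) = sin 11π/12 / (1 + cos 11π/12) = 7.596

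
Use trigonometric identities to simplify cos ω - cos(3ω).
cos ω - cos(3ω) = 2 sin(2ω) sin ω (using Sum-to-product)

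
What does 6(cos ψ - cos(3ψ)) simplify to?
6(cos ψ - cos(3ψ)) = 6(2 sin(2ψ) sin ψ) (using Sum-to-product)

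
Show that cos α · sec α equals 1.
LHS = cos α · (1/cos α) = 1 = RHS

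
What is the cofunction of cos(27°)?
cos(27°) = sin(90° - 27°) = sin(63°)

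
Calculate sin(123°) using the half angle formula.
sin(123°) = √((1 - cos 246°)/2) = 0.8387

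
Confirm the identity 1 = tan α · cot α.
RHS = (sin α/cos α) · (cos α/sin α) = 1 = LHS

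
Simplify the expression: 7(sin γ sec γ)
7(sin γ sec γ) = 7(tan γ) (using Reciprocal + quotient)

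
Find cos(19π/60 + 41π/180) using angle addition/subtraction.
cos(19π/60 + 41π/180) = cos 19π/60 cos 41π/180 - sin 19π/60 sin 41π/180 = -0.1392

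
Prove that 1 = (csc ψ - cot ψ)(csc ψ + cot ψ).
RHS = csc²ψ - cot²ψ = (1 + cot²ψ) - cot²ψ = 1 = LHS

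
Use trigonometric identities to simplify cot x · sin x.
cot x · sin x = cos x (using Quotient identity)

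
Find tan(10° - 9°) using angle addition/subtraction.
tan(10° - 9°) = (tan 10° - tan 9°)/(1 + tan 10° tan 9°) = 0.01746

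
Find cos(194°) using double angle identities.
cos(194°) = cos²97° - sin²97° = -0.9703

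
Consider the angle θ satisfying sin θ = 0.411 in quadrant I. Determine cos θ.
cos θ = √(1 - sin²θ) = 0.9116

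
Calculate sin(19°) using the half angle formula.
sin(19°) = √((1 - cos 38°)/2) = 0.3256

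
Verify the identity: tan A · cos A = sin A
LHS = (sin A/cos A) · cos A = sin A = RHS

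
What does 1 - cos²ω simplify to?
1 - cos²ω = sin²ω (using Pythagorean identity)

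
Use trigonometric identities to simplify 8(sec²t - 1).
8(sec²t - 1) = 8(tan²t) (using Pythagorean identity)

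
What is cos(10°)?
cos(10°) = 0.9848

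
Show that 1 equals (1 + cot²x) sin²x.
RHS = csc²x · sin²x = (1/sin²x) · sin²x = 1 = LHS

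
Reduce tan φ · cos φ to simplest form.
tan φ · cos φ = sin φ (using Quotient identity)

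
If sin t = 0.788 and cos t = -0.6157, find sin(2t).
sin(2t) = 2 sin t cos t = -0.9703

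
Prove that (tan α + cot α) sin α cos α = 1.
LHS = (sin α/cos α + cos α/sin α) sin α cos α = ((sin²α + cos²α)/(sin α cos α)) · sin α cos α = sin²α + cos²α = 1 = RHS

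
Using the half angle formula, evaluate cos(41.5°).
cos(41.5°) = √((1 + cos 83°)/2) = 0.749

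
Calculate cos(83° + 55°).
cos(83° + 55°) = cos 83° cos 55° - sin 83° sin 55° = -0.7431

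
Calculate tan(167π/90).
tan(167π/90) = -0.4877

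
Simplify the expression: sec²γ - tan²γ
sec²γ - tan²γ = 1 (using Pythagorean identity)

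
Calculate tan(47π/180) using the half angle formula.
tan(47π/180) = sin 47π/90 / (1 + cos 47π/90) = 1.072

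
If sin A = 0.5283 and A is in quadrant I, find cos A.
cos A = 0.8491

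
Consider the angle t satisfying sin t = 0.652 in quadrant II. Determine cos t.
cos t = ±√(1 - sin²t) = -0.7582 (negative in QII)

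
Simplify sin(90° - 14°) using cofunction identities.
sin(90° - 14°) = cos(14°)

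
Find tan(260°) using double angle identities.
tan(260°) = 2 tan 130° / (1 - tan²130°) = 5.671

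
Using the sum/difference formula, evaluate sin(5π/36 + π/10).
sin(5π/36 + π/10) = sin 5π/36 cos π/10 + cos 5π/36 sin π/10 = 0.682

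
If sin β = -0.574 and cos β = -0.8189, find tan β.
tan β = sin β / cos β = 0.7009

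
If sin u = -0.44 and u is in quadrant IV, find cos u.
cos u = 0.898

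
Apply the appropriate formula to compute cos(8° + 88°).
cos(8° + 88°) = cos 8° cos 88° - sin 8° sin 88° = -0.1045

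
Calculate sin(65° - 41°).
sin(65° - 41°) = sin 65° cos 41° - cos 65° sin 41° = 0.4067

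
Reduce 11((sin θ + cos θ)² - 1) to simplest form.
11((sin θ + cos θ)² - 1) = 11(sin(2θ)) (using Pythagorean + double angle)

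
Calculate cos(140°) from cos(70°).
cos(140°) = cos²70° - sin²70° = -0.766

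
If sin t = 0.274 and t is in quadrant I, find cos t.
cos t = 0.9617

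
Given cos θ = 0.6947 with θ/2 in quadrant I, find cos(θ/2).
cos(θ/2) = ±√((1 + cos θ)/2); positive since θ/2 ∈ QI, so cos(θ/2) = 0.9205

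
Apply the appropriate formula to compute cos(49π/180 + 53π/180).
cos(49π/180 + 53π/180) = cos 49π/180 cos 53π/180 - sin 49π/180 sin 53π/180 = -0.2079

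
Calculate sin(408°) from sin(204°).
sin(408°) = 2 sin 204° cos 204° = 0.7431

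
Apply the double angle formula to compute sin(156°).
sin(156°) = 2 sin 78° cos 78° = 0.4067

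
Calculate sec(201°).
sec(201°) = -1.071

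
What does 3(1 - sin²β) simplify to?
3(1 - sin²β) = 3(cos²β) (using Pythagorean identity)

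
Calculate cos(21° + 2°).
cos(21° + 2°) = cos 21° cos 2° - sin 21° sin 2° = 0.9205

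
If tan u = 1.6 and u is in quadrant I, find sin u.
sin u = 0.848 (using tan²u + 1 = sec²u)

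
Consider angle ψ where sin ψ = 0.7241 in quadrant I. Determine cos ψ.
cos ψ = √(1 - sin²ψ) = 0.6897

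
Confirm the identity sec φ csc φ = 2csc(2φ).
RHS = 2/sin(2φ) = 2/(2 sin φ cos φ) = 1/(sin φ cos φ) = (1/cos φ)(1/sin φ) = sec φ csc φ = LHS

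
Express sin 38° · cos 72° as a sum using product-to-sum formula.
sin 38° cos 72° = (1/2)[sin(38°+72°) + sin(38°-72°)]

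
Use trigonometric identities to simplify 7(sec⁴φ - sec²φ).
7(sec⁴φ - sec²φ) = 7(tan⁴φ + tan²φ) (using Pythagorean)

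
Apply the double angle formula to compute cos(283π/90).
cos(283π/90) = cos²283π/180 - sin²283π/180 = -0.8988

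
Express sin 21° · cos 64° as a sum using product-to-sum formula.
sin 21° cos 64° = (1/2)[sin(21°+64°) + sin(21°-64°)]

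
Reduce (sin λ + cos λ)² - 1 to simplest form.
(sin λ + cos λ)² - 1 = sin(2λ) (using Pythagorean + double angle)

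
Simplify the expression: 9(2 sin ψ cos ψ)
9(2 sin ψ cos ψ) = 9(sin(2ψ)) (using Double angle)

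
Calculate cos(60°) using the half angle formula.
cos(60°) = √((1 + cos 120°)/2) = 1/2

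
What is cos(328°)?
cos(328°) = 0.848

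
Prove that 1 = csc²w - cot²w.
RHS = 1/sin²w - cos²w/sin²w = (1 - cos²w)/sin²w = sin²w/sin²w = 1 = LHS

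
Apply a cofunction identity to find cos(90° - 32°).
cos(90° - 32°) = sin(32°) = 0.5299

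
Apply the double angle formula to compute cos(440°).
cos(440°) = 1 - 2sin²220° = 0.1736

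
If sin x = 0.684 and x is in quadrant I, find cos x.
cos x = 0.7295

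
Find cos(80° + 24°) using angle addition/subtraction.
cos(80° + 24°) = cos 80° cos 24° - sin 80° sin 24° = -0.2419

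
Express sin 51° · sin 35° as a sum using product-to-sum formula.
sin 51° sin 35° = (1/2)[cos(51°-35°) - cos(51°+35°)]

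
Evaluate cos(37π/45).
cos(37π/45) = -0.848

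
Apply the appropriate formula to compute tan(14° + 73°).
tan(14° + 73°) = (tan 14° + tan 73°)/(1 - tan 14° tan 73°) = 19.08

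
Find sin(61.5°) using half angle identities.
sin(61.5°) = √((1 - cos 123°)/2) = 0.8788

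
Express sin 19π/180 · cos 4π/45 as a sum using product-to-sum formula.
sin 19π/180 cos 4π/45 = (1/2)[sin(19π/180+4π/45) + sin(19π/180-4π/45)]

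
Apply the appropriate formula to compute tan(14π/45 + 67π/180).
tan(14π/45 + 67π/180) = (tan 14π/45 + tan 67π/180)/(1 - tan 14π/45 tan 67π/180) = -1.54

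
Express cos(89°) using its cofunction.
cos(89°) = sin(90° - 89°) = sin(1°)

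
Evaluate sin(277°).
sin(277°) = -0.9925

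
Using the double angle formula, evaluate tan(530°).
tan(530°) = 2 tan 265° / (1 - tan²265°) = -0.1763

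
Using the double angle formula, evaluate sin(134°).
sin(134°) = 2 sin 67° cos 67° = 0.7193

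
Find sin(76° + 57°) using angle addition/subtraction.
sin(76° + 57°) = sin 76° cos 57° + cos 76° sin 57° = 0.7314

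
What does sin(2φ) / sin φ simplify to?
sin(2φ) / sin φ = 2 cos φ (using Double angle)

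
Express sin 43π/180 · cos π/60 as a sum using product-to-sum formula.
sin 43π/180 cos π/60 = (1/2)[sin(43π/180+π/60) + sin(43π/180-π/60)]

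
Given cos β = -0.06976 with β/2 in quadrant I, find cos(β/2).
cos(β/2) = ±√((1 + cos β)/2); positive since β/2 ∈ QI, so cos(β/2) = 0.682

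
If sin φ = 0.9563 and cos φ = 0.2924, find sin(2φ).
sin(2φ) = 2 sin φ cos φ = 0.5592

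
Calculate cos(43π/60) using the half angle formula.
cos(43π/60) = -√((1 + cos 43π/30)/2) = -0.6293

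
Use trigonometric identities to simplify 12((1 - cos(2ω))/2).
12((1 - cos(2ω))/2) = 12(sin²ω) (using Power reduction)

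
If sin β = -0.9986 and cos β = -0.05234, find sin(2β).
sin(2β) = 2 sin β cos β = 0.1045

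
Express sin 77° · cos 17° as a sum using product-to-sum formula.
sin 77° cos 17° = (1/2)[sin(77°+17°) + sin(77°-17°)]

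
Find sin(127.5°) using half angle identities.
sin(127.5°) = √((1 - cos 255°)/2) = 0.7934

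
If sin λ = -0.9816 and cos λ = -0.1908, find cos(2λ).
cos(2λ) = cos²λ - sin²λ = -0.9271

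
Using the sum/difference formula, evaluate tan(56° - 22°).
tan(56° - 22°) = (tan 56° - tan 22°)/(1 + tan 56° tan 22°) = 0.6745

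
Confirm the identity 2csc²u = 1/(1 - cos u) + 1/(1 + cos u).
RHS = [(1 + cos u) + (1 - cos u)] / [(1 - cos u)(1 + cos u)] = 2/(1 - cos²u) = 2/sin²u = 2csc²u = LHS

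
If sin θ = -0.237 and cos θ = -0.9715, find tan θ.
tan θ = sin θ / cos θ = 0.244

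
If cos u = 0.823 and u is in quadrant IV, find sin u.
sin u = -0.568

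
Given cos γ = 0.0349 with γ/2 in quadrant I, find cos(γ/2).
cos(γ/2) = ±√((1 + cos γ)/2); positive since γ/2 ∈ QI, so cos(γ/2) = 0.7193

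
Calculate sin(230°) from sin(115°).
sin(230°) = 2 sin 115° cos 115° = -0.766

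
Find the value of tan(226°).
tan(226°) = 1.036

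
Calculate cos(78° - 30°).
cos(78° - 30°) = cos 78° cos 30° + sin 78° sin 30° = 0.6691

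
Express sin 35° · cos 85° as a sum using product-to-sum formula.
sin 35° cos 85° = (1/2)[sin(35°+85°) + sin(35°-85°)]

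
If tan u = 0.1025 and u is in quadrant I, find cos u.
cos u = 0.9948 (using tan²u + 1 = sec²u)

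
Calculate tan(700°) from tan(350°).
tan(700°) = 2 tan 350° / (1 - tan²350°) = -0.364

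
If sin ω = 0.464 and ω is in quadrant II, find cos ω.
cos ω = -0.8858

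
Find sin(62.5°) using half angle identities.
sin(62.5°) = √((1 - cos 125°)/2) = 0.887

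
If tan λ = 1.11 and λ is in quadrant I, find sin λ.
sin λ = 0.743 (using tan²λ + 1 = sec²λ)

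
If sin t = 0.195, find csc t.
csc t = 1/sin t = 5.128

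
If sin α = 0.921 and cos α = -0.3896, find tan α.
tan α = sin α / cos α = -2.364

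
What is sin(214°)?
sin(214°) = -0.5592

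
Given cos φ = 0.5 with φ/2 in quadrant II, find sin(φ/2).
sin(φ/2) = ±√((1 - cos φ)/2); positive since φ/2 ∈ QII, so sin(φ/2) = 1/2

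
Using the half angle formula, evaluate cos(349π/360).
cos(349π/360) = -√((1 + cos 349π/180)/2) = -0.9954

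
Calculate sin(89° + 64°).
sin(89° + 64°) = sin 89° cos 64° + cos 89° sin 64° = 0.454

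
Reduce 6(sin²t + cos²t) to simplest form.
6(sin²t + cos²t) = 6 (using Pythagorean identity)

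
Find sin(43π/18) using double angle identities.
sin(43π/18) = 2 sin 43π/36 cos 43π/36 = 0.9397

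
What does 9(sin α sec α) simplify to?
9(sin α sec α) = 9(tan α) (using Reciprocal + quotient)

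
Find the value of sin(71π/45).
sin(71π/45) = -0.9703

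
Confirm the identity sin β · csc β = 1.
LHS = sin β · (1/sin β) = 1 = RHS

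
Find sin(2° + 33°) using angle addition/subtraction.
sin(2° + 33°) = sin 2° cos 33° + cos 2° sin 33° = 0.5736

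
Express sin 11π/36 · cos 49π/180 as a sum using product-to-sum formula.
sin 11π/36 cos 49π/180 = (1/2)[sin(11π/36+49π/180) + sin(11π/36-49π/180)]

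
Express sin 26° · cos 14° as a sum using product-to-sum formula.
sin 26° cos 14° = (1/2)[sin(26°+14°) + sin(26°-14°)]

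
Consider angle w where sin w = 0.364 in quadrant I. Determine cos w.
cos w = √(1 - sin²w) = 0.9314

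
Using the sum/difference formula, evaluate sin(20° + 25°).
sin(20° + 25°) = sin 20° cos 25° + cos 20° sin 25° = √2/2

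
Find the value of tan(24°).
tan(24°) = 0.4452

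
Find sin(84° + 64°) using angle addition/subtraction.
sin(84° + 64°) = sin 84° cos 64° + cos 84° sin 64° = 0.5299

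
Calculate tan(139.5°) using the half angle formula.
tan(139.5°) = sin 279° / (1 + cos 279°) = -0.8541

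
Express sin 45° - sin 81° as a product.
sin 45° - sin 81° = 2 cos(63°) sin(-18°)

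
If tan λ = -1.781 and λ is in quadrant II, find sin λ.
sin λ = 0.872 (using tan²λ + 1 = sec²λ)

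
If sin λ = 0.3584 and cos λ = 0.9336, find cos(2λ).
cos(2λ) = cos²λ - sin²λ = 0.7432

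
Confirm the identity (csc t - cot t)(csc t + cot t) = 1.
LHS = csc²t - cot²t = (1 + cot²t) - cot²t = 1 = RHS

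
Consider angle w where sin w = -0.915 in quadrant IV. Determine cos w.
cos w = √(1 - sin²w) = 0.4035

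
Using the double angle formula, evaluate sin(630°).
sin(630°) = 2 sin 315° cos 315° = -1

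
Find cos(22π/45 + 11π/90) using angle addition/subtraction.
cos(22π/45 + 11π/90) = cos 22π/45 cos 11π/90 - sin 22π/45 sin 11π/90 = -0.342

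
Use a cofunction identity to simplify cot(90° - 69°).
cot(90° - 69°) = tan(69°)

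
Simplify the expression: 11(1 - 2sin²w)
11(1 - 2sin²w) = 11(cos(2w)) (using Double angle)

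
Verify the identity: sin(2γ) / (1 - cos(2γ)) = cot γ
LHS = 2 sin γ cos γ / (2sin²γ) = cos γ/sin γ = cot γ = RHS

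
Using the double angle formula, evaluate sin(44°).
sin(44°) = 2 sin 22° cos 22° = 0.6947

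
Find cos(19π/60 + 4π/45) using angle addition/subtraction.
cos(19π/60 + 4π/45) = cos 19π/60 cos 4π/45 - sin 19π/60 sin 4π/45 = 0.2924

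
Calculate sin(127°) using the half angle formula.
sin(127°) = √((1 - cos 254°)/2) = 0.7986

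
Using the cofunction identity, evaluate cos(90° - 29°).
cos(90° - 29°) = sin(29°) = 0.4848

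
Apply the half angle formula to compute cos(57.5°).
cos(57.5°) = √((1 + cos 115°)/2) = 0.5373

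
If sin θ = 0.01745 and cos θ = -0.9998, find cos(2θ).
cos(2θ) = cos²θ - sin²θ = 0.9993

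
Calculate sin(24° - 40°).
sin(24° - 40°) = sin 24° cos 40° - cos 24° sin 40° = -0.2756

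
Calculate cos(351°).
cos(351°) = 0.9877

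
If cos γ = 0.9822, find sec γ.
sec γ = 1/cos γ = 1.018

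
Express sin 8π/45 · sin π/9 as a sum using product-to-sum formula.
sin 8π/45 sin π/9 = (1/2)[cos(8π/45-π/9) - cos(8π/45+π/9)]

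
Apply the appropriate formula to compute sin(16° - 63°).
sin(16° - 63°) = sin 16° cos 63° - cos 16° sin 63° = -0.7314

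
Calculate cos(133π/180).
cos(133π/180) = -0.682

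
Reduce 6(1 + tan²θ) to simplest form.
6(1 + tan²θ) = 6(sec²θ) (using Pythagorean identity)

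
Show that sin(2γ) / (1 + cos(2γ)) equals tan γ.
LHS = 2 sin γ cos γ / (2cos²γ) = sin γ/cos γ = tan γ = RHS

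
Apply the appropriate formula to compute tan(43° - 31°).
tan(43° - 31°) = (tan 43° - tan 31°)/(1 + tan 43° tan 31°) = 0.2126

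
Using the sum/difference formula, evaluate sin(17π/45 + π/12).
sin(17π/45 + π/12) = sin 17π/45 cos π/12 + cos 17π/45 sin π/12 = 0.9925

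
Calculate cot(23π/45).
cot(23π/45) = -0.03492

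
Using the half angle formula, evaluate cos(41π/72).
cos(41π/72) = -√((1 + cos 41π/36)/2) = -0.2164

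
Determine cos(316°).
cos(316°) = 0.7193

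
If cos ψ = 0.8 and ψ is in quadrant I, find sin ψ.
sin ψ = 0.6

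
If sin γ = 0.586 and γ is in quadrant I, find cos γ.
cos γ = 0.8103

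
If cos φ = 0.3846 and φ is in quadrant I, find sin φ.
sin φ = 0.9231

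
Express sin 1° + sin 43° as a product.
sin 1° + sin 43° = 2 sin(22°) cos(-21°)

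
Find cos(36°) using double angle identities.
cos(36°) = cos²18° - sin²18° = 0.809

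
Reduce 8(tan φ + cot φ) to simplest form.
8(tan φ + cot φ) = 8(sec φ csc φ) (using Quotient identities)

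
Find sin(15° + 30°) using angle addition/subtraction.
sin(15° + 30°) = sin 15° cos 30° + cos 15° sin 30° = √2/2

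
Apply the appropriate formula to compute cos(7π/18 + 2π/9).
cos(7π/18 + 2π/9) = cos 7π/18 cos 2π/9 - sin 7π/18 sin 2π/9 = -0.342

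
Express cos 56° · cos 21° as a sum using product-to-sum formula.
cos 56° cos 21° = (1/2)[cos(56°-21°) + cos(56°+21°)]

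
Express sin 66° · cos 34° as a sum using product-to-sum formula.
sin 66° cos 34° = (1/2)[sin(66°+34°) + sin(66°-34°)]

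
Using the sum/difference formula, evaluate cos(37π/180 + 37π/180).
cos(37π/180 + 37π/180) = cos 37π/180 cos 37π/180 - sin 37π/180 sin 37π/180 = 0.2756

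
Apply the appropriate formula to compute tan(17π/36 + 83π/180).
tan(17π/36 + 83π/180) = (tan 17π/36 + tan 83π/180)/(1 - tan 17π/36 tan 83π/180) = -0.2126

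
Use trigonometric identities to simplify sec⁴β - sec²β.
sec⁴β - sec²β = tan⁴β + tan²β (using Pythagorean)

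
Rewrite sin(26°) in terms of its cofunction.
sin(26°) = cos(90° - 26°) = cos(64°)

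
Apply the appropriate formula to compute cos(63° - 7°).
cos(63° - 7°) = cos 63° cos 7° + sin 63° sin 7° = 0.5592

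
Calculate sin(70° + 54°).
sin(70° + 54°) = sin 70° cos 54° + cos 70° sin 54° = 0.829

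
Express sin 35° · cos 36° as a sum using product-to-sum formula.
sin 35° cos 36° = (1/2)[sin(35°+36°) + sin(35°-36°)]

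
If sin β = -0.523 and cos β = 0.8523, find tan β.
tan β = sin β / cos β = -0.6136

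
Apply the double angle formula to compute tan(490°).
tan(490°) = 2 tan 245° / (1 - tan²245°) = -1.192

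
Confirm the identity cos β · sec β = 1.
LHS = cos β · (1/cos β) = 1 = RHS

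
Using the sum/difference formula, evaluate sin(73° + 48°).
sin(73° + 48°) = sin 73° cos 48° + cos 73° sin 48° = 0.8572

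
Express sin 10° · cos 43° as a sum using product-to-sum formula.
sin 10° cos 43° = (1/2)[sin(10°+43°) + sin(10°-43°)]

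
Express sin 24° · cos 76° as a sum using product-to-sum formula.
sin 24° cos 76° = (1/2)[sin(24°+76°) + sin(24°-76°)]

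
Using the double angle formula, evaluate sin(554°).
sin(554°) = 2 sin 277° cos 277° = -0.2419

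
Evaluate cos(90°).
cos(90°) = 0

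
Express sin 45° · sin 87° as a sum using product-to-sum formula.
sin 45° sin 87° = (1/2)[cos(45°-87°) - cos(45°+87°)]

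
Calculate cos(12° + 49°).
cos(12° + 49°) = cos 12° cos 49° - sin 12° sin 49° = 0.4848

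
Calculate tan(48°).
tan(48°) = 1.111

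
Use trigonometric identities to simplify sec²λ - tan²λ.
sec²λ - tan²λ = 1 (using Pythagorean identity)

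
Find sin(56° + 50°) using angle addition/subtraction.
sin(56° + 50°) = sin 56° cos 50° + cos 56° sin 50° = 0.9613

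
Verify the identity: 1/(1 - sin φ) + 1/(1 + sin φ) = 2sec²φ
LHS = [(1 + sin φ) + (1 - sin φ)] / [(1 - sin φ)(1 + sin φ)] = 2/(1 - sin²φ) = 2/cos²φ = 2sec²φ = RHS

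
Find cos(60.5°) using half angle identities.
cos(60.5°) = √((1 + cos 121°)/2) = 0.4924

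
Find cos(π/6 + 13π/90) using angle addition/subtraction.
cos(π/6 + 13π/90) = cos π/6 cos 13π/90 - sin π/6 sin 13π/90 = 0.5592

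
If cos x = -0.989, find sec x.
sec x = 1/cos x = -1.011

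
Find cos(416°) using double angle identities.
cos(416°) = cos²208° - sin²208° = 0.5592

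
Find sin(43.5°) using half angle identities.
sin(43.5°) = √((1 - cos 87°)/2) = 0.6884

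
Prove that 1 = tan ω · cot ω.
RHS = (sin ω/cos ω) · (cos ω/sin ω) = 1 = LHS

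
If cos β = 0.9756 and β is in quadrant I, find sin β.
sin β = 0.2196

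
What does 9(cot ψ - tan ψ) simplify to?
9(cot ψ - tan ψ) = 9(2 cot(2ψ)) (using Double angle)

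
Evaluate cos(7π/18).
cos(7π/18) = 0.342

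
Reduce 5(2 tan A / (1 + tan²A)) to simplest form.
5(2 tan A / (1 + tan²A)) = 5(sin(2A)) (using Double angle)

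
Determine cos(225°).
cos(225°) = -√2/2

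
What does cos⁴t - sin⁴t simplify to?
cos⁴t - sin⁴t = cos(2t) (using Factoring + double angle)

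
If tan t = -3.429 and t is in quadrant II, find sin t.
sin t = 0.96 (using tan²t + 1 = sec²t)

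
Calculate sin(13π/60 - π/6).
sin(13π/60 - π/6) = sin 13π/60 cos π/6 - cos 13π/60 sin π/6 = 0.1564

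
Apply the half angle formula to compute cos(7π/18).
cos(7π/18) = √((1 + cos 7π/9)/2) = 0.342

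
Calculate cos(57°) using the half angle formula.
cos(57°) = √((1 + cos 114°)/2) = 0.5446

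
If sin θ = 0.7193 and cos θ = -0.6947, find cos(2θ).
cos(2θ) = cos²θ - sin²θ = -0.03478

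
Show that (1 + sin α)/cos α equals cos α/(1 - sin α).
LHS = (1 + sin α)(1 - sin α) / (cos α(1 - sin α)) = (1 - sin²α) / (cos α(1 - sin α)) = cos²α / (cos α(1 - sin α)) = cos α/(1 - sin α) = RHS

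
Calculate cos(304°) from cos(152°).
cos(304°) = cos²152° - sin²152° = 0.5592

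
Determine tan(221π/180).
tan(221π/180) = 0.8693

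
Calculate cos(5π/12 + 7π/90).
cos(5π/12 + 7π/90) = cos 5π/12 cos 7π/90 - sin 5π/12 sin 7π/90 = 0.01745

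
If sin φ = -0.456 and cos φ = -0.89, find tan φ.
tan φ = sin φ / cos φ = 0.5124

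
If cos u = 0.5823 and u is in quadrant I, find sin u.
sin u = 0.813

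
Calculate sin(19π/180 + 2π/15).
sin(19π/180 + 2π/15) = sin 19π/180 cos 2π/15 + cos 19π/180 sin 2π/15 = 0.682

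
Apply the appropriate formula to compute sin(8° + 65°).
sin(8° + 65°) = sin 8° cos 65° + cos 8° sin 65° = 0.9563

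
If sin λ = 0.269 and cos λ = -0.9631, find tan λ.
tan λ = sin λ / cos λ = -0.2793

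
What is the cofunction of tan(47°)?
tan(47°) = cot(90° - 47°) = cot(43°)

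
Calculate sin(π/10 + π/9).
sin(π/10 + π/9) = sin π/10 cos π/9 + cos π/10 sin π/9 = 0.6157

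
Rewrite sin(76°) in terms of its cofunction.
sin(76°) = cos(90° - 76°) = cos(14°)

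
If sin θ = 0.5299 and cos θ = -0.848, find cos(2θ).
cos(2θ) = cos²θ - sin²θ = 0.4383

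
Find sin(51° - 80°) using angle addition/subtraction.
sin(51° - 80°) = sin 51° cos 80° - cos 51° sin 80° = -0.4848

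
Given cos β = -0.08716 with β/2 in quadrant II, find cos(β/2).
cos(β/2) = ±√((1 + cos β)/2); negative since β/2 ∈ QII, so cos(β/2) = -0.6756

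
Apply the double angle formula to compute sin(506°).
sin(506°) = 2 sin 253° cos 253° = 0.5592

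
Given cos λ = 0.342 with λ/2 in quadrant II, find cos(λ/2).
cos(λ/2) = ±√((1 + cos λ)/2); negative since λ/2 ∈ QII, so cos(λ/2) = -0.8191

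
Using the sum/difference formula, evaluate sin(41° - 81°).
sin(41° - 81°) = sin 41° cos 81° - cos 41° sin 81° = -0.6428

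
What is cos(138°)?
cos(138°) = -0.7431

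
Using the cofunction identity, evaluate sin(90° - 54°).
sin(90° - 54°) = cos(54°) = 0.5878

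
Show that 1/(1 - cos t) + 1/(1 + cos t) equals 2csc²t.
LHS = [(1 + cos t) + (1 - cos t)] / [(1 - cos t)(1 + cos t)] = 2/(1 - cos²t) = 2/sin²t = 2csc²t = RHS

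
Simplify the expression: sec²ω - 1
sec²ω - 1 = tan²ω (using Pythagorean identity)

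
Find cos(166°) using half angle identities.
cos(166°) = -√((1 + cos 332°)/2) = -0.9703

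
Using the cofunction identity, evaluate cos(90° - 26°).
cos(90° - 26°) = sin(26°) = 0.4384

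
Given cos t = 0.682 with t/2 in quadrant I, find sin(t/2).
sin(t/2) = ±√((1 - cos t)/2); positive since t/2 ∈ QI, so sin(t/2) = 0.3987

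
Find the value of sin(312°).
sin(312°) = -0.7431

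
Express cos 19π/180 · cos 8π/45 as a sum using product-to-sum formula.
cos 19π/180 cos 8π/45 = (1/2)[cos(19π/180-8π/45) + cos(19π/180+8π/45)]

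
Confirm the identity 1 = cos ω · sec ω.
RHS = cos ω · (1/cos ω) = 1 = LHS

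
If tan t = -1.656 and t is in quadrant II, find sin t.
sin t = 0.856 (using tan²t + 1 = sec²t)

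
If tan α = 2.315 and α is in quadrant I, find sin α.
sin α = 0.918 (using tan²α + 1 = sec²α)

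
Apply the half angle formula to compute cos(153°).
cos(153°) = -√((1 + cos 306°)/2) = -0.891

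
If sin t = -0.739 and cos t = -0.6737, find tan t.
tan t = sin t / cos t = 1.097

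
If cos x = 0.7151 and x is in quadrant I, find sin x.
sin x = 0.699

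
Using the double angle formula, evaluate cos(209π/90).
cos(209π/90) = cos²209π/180 - sin²209π/180 = 0.5299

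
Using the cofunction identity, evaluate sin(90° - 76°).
sin(90° - 76°) = cos(76°) = 0.2419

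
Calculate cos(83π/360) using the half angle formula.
cos(83π/360) = √((1 + cos 83π/180)/2) = 0.749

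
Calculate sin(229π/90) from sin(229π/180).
sin(229π/90) = 2 sin 229π/180 cos 229π/180 = 0.9903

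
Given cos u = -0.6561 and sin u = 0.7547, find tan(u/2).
tan(u/2) = sin u / (1 + cos u) = 2.195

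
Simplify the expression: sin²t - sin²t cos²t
sin²t - sin²t cos²t = sin⁴t (using Factoring)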